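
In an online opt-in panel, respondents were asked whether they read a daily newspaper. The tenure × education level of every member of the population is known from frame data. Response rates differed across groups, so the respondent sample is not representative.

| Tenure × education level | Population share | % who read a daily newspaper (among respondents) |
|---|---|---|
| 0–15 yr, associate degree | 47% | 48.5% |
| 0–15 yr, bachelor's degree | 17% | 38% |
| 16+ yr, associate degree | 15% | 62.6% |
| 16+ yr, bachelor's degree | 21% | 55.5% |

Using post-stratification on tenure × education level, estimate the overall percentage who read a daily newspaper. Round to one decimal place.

50.3%

Weight each group's respondent value by its population share:
  0–15 yr, associate degree: 0.47 × 48.5 = 22.795
  0–15 yr, bachelor's degree: 0.17 × 38 = 6.46
  16+ yr, associate degree: 0.15 × 62.6 = 9.39
  16+ yr, bachelor's degree: 0.21 × 55.5 = 11.655
Post-stratified estimate = 50.3 → 50.3%.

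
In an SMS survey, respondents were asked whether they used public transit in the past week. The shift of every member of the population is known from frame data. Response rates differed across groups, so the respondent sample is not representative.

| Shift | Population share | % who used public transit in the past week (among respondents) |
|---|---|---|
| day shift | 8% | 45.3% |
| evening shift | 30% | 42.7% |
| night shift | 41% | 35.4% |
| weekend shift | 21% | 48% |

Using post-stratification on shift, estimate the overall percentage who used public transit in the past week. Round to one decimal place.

Each cell contributes population-share × respondent value:
  day shift: 0.08 × 45.3 = 3.624
  evening shift: 0.3 × 42.7 = 12.81
  night shift: 0.41 × 35.4 = 14.514
  weekend shift: 0.21 × 48 = 10.08
Post-stratified estimate = 41.028 → 41.0%.

41.0%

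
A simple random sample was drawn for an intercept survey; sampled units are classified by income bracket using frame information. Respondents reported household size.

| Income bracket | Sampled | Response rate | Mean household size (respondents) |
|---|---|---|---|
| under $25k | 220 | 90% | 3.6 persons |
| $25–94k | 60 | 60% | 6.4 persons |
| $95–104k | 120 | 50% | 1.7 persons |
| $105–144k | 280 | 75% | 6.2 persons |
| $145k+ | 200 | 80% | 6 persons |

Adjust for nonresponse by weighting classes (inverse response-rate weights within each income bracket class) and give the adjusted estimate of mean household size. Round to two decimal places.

With weight = n_sampled/n_responded per class, the weighted class total is n_sampled:
  under $25k: 220 × 3.6 = 792
  $25–94k: 60 × 6.4 = 384
  $95–104k: 120 × 1.7 = 204
  $105–144k: 280 × 6.2 = 1736
  $145k+: 200 × 6 = 1200
Adjusted estimate = 4316 / 880 = 4.90454 → 4.90.

4.90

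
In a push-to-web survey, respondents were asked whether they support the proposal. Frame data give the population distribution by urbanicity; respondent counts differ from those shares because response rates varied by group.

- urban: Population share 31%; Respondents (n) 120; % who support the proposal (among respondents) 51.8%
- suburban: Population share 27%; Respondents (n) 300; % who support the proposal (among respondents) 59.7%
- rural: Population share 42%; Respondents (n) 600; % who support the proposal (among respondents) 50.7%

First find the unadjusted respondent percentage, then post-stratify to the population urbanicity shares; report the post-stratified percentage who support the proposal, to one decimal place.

53.5%

Unadjusted (pooled respondent) estimate weights by respondent counts:
  (120/1020)×51.8 + (300/1020)×59.7 + (600/1020)×50.7 = 53.4765%
Post-stratified estimate weights by population shares:
  0.31×51.8 + 0.27×59.7 + 0.42×50.7 = 53.471%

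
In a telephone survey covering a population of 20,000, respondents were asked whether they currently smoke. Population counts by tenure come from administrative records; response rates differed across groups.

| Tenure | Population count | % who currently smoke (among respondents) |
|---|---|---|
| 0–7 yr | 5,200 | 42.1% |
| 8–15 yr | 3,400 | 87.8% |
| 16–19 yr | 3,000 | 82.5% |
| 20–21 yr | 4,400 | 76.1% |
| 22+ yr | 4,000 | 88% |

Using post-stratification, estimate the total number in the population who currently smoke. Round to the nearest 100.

14,500

Apply each group's respondent rate to its population count:
  0–7 yr: 5,200 × 42.1% = 2189.2
  8–15 yr: 3,400 × 87.8% = 2985.2
  16–19 yr: 3,000 × 82.5% = 2475
  20–21 yr: 4,400 × 76.1% = 3348.4
  22+ yr: 4,000 × 88% = 3520
Estimated total = 14517.8 → 14,500.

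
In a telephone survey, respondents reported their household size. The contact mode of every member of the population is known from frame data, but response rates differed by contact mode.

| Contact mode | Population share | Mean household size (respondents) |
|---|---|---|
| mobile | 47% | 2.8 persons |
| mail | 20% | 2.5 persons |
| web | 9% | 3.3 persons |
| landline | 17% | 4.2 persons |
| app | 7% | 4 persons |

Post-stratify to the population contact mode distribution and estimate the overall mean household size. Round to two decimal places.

3.11

Reweight to the known contact mode distribution:
  mobile: 0.47 × 2.8 = 1.316
  mail: 0.2 × 2.5 = 0.5
  web: 0.09 × 3.3 = 0.297
  landline: 0.17 × 4.2 = 0.714
  app: 0.07 × 4 = 0.28
Post-stratified estimate = 3.107 → 3.11.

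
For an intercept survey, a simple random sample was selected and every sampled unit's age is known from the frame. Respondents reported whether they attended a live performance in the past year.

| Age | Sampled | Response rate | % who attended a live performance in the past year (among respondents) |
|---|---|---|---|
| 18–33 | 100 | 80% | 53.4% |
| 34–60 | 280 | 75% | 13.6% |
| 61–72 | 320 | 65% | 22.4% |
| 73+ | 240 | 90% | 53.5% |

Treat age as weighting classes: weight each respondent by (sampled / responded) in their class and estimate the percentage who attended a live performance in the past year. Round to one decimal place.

With weight = n_sampled/n_responded per class, the weighted class total is n_sampled:
  18–33: 100 × 53.4 = 5340
  34–60: 280 × 13.6 = 3808
  61–72: 320 × 22.4 = 7168
  73+: 240 × 53.5 = 12,840
Adjusted estimate = 29,156 / 940 = 31.017 → 31.0%.

31.0%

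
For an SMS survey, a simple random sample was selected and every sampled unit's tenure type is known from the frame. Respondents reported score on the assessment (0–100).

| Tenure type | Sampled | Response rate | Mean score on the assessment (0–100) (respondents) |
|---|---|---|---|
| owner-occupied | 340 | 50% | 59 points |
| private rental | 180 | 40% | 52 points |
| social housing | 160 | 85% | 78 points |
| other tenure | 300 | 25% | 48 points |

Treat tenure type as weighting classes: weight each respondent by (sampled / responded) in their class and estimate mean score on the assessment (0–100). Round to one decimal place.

Each respondent's weight = sampled/responded in their class; summing within a class gives n_sampled, so:
  owner-occupied: 340 × 59 = 20,060
  private rental: 180 × 52 = 9360
  social housing: 160 × 78 = 12,480
  other tenure: 300 × 48 = 14,400
Adjusted estimate = 56,300 / 980 = 57.449 → 57.4.

57.4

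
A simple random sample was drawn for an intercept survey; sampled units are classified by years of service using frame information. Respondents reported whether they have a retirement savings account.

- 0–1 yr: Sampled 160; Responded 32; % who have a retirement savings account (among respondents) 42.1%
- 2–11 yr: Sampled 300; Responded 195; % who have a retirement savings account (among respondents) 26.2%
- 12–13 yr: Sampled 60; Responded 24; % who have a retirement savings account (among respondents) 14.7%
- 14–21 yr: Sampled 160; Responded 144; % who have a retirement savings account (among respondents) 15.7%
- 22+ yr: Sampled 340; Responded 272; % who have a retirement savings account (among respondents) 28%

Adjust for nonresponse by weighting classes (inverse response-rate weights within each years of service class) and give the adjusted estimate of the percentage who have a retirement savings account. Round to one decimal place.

Response rates by class: 0–1 yr 32/160 = 20%, 2–11 yr 195/300 = 65%, 12–13 yr 24/60 = 40%, 14–21 yr 144/160 = 90%, 22+ yr 272/340 = 80%.
Weighting each respondent by the inverse class response rate inflates each class back to its sampled size, so the class weight is n_sampled:
  0–1 yr: 160 × 42.1 = 6736
  2–11 yr: 300 × 26.2 = 7860
  12–13 yr: 60 × 14.7 = 882
  14–21 yr: 160 × 15.7 = 2512
  22+ yr: 340 × 28 = 9520
Adjusted estimate = 27,510 / 1,020 = 26.9706 → 27.0%.

27.0%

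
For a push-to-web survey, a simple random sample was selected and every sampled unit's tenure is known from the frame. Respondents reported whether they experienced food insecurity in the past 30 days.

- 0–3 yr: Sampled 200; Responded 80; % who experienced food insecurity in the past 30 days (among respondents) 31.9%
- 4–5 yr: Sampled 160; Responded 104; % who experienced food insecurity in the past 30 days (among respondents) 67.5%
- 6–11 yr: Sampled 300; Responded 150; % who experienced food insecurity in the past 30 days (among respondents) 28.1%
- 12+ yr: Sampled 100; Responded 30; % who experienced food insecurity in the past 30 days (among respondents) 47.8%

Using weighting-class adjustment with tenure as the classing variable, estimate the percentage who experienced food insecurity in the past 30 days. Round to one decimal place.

40.0%

Class response rates: 0–3 yr 80/200 = 40%, 4–5 yr 104/160 = 65%, 6–11 yr 150/300 = 50%, 12+ yr 30/100 = 30%.
Each respondent's weight = sampled/responded in their class; summing within a class gives n_sampled, so:
  0–3 yr: 200 × 31.9 = 6380
  4–5 yr: 160 × 67.5 = 10,800
  6–11 yr: 300 × 28.1 = 8430
  12+ yr: 100 × 47.8 = 4780
Adjusted estimate = 30,390 / 760 = 39.9868 → 40.0%.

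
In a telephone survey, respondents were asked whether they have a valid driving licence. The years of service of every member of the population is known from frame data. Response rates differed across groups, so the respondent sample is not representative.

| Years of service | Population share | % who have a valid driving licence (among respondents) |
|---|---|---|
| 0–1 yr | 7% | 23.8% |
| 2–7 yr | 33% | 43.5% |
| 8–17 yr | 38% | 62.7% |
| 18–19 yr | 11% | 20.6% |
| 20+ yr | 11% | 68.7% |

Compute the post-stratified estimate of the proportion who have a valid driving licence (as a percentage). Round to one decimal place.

Each cell contributes population-share × respondent value:
  0–1 yr: 0.07 × 23.8 = 1.666
  2–7 yr: 0.33 × 43.5 = 14.355
  8–17 yr: 0.38 × 62.7 = 23.826
  18–19 yr: 0.11 × 20.6 = 2.266
  20+ yr: 0.11 × 68.7 = 7.557
Post-stratified estimate = 49.67 → 49.7%.

49.7%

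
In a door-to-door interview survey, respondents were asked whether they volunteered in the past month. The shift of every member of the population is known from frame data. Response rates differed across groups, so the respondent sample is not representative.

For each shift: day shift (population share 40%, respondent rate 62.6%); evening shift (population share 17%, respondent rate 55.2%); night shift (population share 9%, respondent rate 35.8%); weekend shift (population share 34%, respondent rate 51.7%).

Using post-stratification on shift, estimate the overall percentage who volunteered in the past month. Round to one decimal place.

55.2%

Post-stratification weights by population share, not respondent share:
  day shift: 0.4 × 62.6 = 25.04
  evening shift: 0.17 × 55.2 = 9.384
  night shift: 0.09 × 35.8 = 3.222
  weekend shift: 0.34 × 51.7 = 17.578
Post-stratified estimate = 55.224 → 55.2%.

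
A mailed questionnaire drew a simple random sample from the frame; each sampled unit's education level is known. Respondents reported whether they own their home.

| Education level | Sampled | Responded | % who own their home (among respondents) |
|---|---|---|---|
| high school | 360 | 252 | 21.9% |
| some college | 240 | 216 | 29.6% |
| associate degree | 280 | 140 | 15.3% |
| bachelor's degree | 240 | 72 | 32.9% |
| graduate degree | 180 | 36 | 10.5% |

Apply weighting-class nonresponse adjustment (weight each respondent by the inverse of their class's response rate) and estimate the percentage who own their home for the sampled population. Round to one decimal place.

22.4%

Class response rates: high school 252/360 = 70%, some college 216/240 = 90%, associate degree 140/280 = 50%, bachelor's degree 72/240 = 30%, graduate degree 36/180 = 20%.
With weight = n_sampled/n_responded per class, the weighted class total is n_sampled:
  high school: 360 × 21.9 = 7884
  some college: 240 × 29.6 = 7104
  associate degree: 280 × 15.3 = 4284
  bachelor's degree: 240 × 32.9 = 7896
  graduate degree: 180 × 10.5 = 1890
Adjusted estimate = 29,058 / 1,300 = 22.3523 → 22.4%.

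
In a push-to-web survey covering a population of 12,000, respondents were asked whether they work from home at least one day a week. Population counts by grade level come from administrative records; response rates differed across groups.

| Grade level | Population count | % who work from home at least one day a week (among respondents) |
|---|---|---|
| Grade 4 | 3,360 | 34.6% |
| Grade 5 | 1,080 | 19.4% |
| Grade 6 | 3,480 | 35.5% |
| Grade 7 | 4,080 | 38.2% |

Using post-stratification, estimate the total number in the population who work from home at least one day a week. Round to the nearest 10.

4,170

Estimated count per cell = population count × respondent percentage:
  Grade 4: 3,360 × 34.6% = 1162.56
  Grade 5: 1,080 × 19.4% = 209.52
  Grade 6: 3,480 × 35.5% = 1235.4
  Grade 7: 4,080 × 38.2% = 1558.56
Estimated total = 4166.04 → 4,170.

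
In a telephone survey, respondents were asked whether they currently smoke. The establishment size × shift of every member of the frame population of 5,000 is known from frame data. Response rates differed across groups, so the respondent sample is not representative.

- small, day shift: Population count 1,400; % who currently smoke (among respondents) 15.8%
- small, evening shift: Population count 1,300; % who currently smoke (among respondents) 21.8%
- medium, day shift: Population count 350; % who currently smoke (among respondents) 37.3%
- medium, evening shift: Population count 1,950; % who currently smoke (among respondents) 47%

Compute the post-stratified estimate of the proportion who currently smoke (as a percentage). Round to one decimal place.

31.0%

Reweight to the known establishment size × shift distribution:
  small, day shift: (1,400/5,000) × 15.8 = 4.424
  small, evening shift: (1,300/5,000) × 21.8 = 5.668
  medium, day shift: (350/5,000) × 37.3 = 2.611
  medium, evening shift: (1,950/5,000) × 47 = 18.33
Post-stratified estimate = 31.033 → 31.0%.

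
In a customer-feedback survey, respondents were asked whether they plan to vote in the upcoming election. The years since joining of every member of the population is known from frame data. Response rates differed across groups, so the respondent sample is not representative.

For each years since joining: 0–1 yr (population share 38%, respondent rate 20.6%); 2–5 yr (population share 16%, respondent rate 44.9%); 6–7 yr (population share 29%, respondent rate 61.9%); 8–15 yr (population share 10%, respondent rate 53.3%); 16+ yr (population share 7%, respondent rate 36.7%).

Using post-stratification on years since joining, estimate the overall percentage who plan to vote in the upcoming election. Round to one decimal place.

40.9%

Reweight to the known years since joining distribution:
  0–1 yr: 0.38 × 20.6 = 7.828
  2–5 yr: 0.16 × 44.9 = 7.184
  6–7 yr: 0.29 × 61.9 = 17.951
  8–15 yr: 0.1 × 53.3 = 5.33
  16+ yr: 0.07 × 36.7 = 2.569
Post-stratified estimate = 40.862 → 40.9%.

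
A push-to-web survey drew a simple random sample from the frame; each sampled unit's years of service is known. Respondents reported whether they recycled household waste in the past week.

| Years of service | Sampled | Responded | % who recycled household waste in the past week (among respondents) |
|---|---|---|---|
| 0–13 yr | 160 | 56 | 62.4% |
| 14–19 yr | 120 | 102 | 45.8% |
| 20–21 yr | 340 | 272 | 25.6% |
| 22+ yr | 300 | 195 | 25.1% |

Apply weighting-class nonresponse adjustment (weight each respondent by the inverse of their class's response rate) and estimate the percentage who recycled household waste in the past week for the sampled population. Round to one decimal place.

Class response rates: 0–13 yr 56/160 = 35%, 14–19 yr 102/120 = 85%, 20–21 yr 272/340 = 80%, 22+ yr 195/300 = 65%.
Each respondent's weight = sampled/responded in their class; summing within a class gives n_sampled, so:
  0–13 yr: 160 × 62.4 = 9984
  14–19 yr: 120 × 45.8 = 5496
  20–21 yr: 340 × 25.6 = 8704
  22+ yr: 300 × 25.1 = 7530
Adjusted estimate = 31,714 / 920 = 34.4717 → 34.5%.

34.5%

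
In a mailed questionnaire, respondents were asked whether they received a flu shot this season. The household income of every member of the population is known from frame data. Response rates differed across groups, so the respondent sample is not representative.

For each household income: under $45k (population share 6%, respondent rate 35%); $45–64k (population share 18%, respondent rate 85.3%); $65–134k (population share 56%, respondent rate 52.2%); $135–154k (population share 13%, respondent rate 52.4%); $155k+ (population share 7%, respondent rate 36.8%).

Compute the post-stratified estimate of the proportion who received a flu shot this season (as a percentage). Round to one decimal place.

56.1%

Reweight to the known household income distribution:
  under $45k: 0.06 × 35 = 2.1
  $45–64k: 0.18 × 85.3 = 15.354
  $65–134k: 0.56 × 52.2 = 29.232
  $135–154k: 0.13 × 52.4 = 6.812
  $155k+: 0.07 × 36.8 = 2.576
Post-stratified estimate = 56.074 → 56.1%.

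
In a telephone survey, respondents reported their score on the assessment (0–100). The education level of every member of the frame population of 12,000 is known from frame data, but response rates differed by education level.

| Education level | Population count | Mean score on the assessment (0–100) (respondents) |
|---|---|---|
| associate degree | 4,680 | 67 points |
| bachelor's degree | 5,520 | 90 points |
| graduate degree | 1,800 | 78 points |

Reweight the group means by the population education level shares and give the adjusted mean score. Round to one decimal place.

Reweight to the known education level distribution:
  associate degree: (4,680/12,000) × 67 = 26.13
  bachelor's degree: (5,520/12,000) × 90 = 41.4
  graduate degree: (1,800/12,000) × 78 = 11.7
Post-stratified estimate = 79.23 → 79.2.

79.2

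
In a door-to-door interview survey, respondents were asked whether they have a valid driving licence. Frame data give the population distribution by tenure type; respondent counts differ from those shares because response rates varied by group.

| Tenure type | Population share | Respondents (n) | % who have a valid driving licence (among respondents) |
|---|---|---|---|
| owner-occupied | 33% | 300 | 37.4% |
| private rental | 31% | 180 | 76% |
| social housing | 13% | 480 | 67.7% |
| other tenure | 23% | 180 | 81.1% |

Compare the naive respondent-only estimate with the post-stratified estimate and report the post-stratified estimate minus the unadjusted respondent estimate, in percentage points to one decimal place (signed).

Unadjusted (pooled respondent) estimate weights by respondent counts:
  (300/1140)×37.4 + (180/1140)×76 + (480/1140)×67.7 + (180/1140)×81.1 = 63.1526%
Reweighting by population tenure type shares:
  0.33×37.4 + 0.31×76 + 0.13×67.7 + 0.23×81.1 = 63.356%
Difference = 63.356 − 63.1526 = 0.2034 pp.

+0.2 percentage points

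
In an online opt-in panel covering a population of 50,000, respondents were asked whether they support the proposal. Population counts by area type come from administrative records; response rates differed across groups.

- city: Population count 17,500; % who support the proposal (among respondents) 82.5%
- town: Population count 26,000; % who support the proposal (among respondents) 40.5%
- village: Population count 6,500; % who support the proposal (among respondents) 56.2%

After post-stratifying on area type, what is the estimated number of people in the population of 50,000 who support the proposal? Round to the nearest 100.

28,600

Each cell contributes its population count × the respondent rate:
  city: 17,500 × 82.5% = 14437.5
  town: 26,000 × 40.5% = 10,530
  village: 6,500 × 56.2% = 3653
Estimated total = 28620.5 → 28,600.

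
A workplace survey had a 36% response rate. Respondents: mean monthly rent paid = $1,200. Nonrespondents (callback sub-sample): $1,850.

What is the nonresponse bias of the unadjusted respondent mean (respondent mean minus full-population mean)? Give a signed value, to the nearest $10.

Nonresponse fraction = 1 − 0.36 = 0.64.
Bias = (nonresponse fraction) × (respondent mean − nonrespondent mean)
     = 0.64 × (1200 − 1850) = 0.64 × -650 = -416.

-$420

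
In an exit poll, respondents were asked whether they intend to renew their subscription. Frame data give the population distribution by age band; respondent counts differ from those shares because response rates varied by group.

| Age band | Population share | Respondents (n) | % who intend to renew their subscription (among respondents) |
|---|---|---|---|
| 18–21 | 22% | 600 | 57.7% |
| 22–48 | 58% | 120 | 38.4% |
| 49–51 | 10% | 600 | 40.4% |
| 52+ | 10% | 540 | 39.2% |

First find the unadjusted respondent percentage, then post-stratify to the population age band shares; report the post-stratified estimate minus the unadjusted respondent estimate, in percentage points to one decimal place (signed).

-2.6 percentage points

Unadjusted (pooled respondent) estimate weights by respondent counts:
  (600/1860)×57.7 + (120/1860)×38.4 + (600/1860)×40.4 + (540/1860)×39.2 = 45.5032%
Reweighting by population age band shares:
  0.22×57.7 + 0.58×38.4 + 0.1×40.4 + 0.1×39.2 = 42.926%
Difference = 42.926 − 45.5032 = -2.5772 pp.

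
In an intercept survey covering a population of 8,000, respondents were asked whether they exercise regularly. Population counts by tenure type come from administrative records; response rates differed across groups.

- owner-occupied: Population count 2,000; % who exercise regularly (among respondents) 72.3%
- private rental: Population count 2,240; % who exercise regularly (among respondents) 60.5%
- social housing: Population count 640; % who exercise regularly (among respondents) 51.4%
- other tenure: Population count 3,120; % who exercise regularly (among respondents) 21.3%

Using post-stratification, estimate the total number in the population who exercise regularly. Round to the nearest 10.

3,790

Each cell contributes its population count × the respondent rate:
  owner-occupied: 2,000 × 72.3% = 1446
  private rental: 2,240 × 60.5% = 1355.2
  social housing: 640 × 51.4% = 328.96
  other tenure: 3,120 × 21.3% = 664.56
Estimated total = 3794.72 → 3,790.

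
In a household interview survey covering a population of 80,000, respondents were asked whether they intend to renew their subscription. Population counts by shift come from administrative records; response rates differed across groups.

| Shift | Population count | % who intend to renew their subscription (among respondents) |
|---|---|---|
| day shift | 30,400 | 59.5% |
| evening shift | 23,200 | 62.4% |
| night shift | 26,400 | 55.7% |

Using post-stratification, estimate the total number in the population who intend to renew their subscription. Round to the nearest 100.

Each cell contributes its population count × the respondent rate:
  day shift: 30,400 × 59.5% = 18,088
  evening shift: 23,200 × 62.4% = 14476.8
  night shift: 26,400 × 55.7% = 14704.8
Estimated total = 47269.6 → 47,300.

47,300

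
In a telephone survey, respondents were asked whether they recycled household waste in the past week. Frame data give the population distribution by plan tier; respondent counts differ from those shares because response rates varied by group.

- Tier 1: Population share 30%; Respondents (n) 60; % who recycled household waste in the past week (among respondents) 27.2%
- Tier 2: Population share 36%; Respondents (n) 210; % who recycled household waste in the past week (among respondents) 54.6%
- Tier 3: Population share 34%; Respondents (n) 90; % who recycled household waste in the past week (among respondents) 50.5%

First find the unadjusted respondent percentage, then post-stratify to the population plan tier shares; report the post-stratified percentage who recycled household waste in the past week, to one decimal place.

Unadjusted (pooled respondent) estimate weights by respondent counts:
  (60/360)×27.2 + (210/360)×54.6 + (90/360)×50.5 = 49.0083%
Post-stratifying to population shares instead:
  0.3×27.2 + 0.36×54.6 + 0.34×50.5 = 44.986%

45.0%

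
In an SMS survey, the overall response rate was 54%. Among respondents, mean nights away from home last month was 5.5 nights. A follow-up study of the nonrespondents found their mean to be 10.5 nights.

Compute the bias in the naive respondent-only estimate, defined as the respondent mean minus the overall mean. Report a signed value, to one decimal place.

-2.3

Nonresponse fraction = 1 − 0.54 = 0.46.
Bias = (nonresponse fraction) × (respondent mean − nonrespondent mean)
     = 0.46 × (5.5 − 10.5) = 0.46 × -5 = -2.3.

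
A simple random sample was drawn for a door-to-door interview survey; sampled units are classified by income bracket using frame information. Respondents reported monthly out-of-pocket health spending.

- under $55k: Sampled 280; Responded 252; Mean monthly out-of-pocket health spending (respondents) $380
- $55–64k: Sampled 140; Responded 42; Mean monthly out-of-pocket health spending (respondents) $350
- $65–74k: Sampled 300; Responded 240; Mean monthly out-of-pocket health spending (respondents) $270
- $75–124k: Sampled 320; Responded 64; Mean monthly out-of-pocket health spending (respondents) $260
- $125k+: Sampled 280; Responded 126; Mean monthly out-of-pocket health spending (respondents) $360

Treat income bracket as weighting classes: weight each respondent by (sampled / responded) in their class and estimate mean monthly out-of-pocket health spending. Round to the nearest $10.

Response rates by class: under $55k 252/280 = 90%, $55–64k 42/140 = 30%, $65–74k 240/300 = 80%, $75–124k 64/320 = 20%, $125k+ 126/280 = 45%.
Inverse-response-rate weighting restores each class to its sampled count, so class totals weight by n_sampled:
  under $55k: 280 × 380 = 106,400
  $55–64k: 140 × 350 = 49,000
  $65–74k: 300 × 270 = 81,000
  $75–124k: 320 × 260 = 83,200
  $125k+: 280 × 360 = 100,800
Adjusted estimate = 420,400 / 1,320 = 318.485 → $320.

$320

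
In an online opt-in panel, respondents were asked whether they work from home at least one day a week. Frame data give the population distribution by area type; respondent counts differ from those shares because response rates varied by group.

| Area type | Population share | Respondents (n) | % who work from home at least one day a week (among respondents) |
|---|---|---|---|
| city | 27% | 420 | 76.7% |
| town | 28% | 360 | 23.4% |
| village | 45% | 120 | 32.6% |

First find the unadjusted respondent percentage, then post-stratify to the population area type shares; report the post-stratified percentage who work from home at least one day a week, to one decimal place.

41.9%

Unadjusted (pooled respondent) estimate weights by respondent counts:
  (420/900)×76.7 + (360/900)×23.4 + (120/900)×32.6 = 49.5%
Reweighting by population area type shares:
  0.27×76.7 + 0.28×23.4 + 0.45×32.6 = 41.931%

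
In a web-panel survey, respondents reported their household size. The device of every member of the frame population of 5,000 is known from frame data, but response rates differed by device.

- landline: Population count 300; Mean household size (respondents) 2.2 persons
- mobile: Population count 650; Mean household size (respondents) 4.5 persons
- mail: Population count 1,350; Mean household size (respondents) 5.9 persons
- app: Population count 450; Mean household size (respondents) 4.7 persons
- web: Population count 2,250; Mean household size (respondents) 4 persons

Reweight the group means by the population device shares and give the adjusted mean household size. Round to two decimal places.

4.53

Weight each group's respondent value by its population share:
  landline: (300/5,000) × 2.2 = 0.132
  mobile: (650/5,000) × 4.5 = 0.585
  mail: (1,350/5,000) × 5.9 = 1.593
  app: (450/5,000) × 4.7 = 0.423
  web: (2,250/5,000) × 4 = 1.8
Post-stratified estimate = 4.533 → 4.53.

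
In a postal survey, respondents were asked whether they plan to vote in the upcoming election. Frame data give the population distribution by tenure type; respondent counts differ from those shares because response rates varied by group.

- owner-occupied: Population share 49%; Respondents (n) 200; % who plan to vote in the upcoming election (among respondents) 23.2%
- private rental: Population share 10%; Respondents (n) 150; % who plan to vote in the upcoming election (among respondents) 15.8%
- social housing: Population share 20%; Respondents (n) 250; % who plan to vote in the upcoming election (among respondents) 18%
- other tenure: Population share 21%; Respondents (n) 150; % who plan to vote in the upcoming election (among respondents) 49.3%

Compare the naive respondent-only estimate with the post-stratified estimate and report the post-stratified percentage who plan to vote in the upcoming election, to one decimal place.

Unadjusted (pooled respondent) estimate weights by respondent counts:
  (200/750)×23.2 + (150/750)×15.8 + (250/750)×18 + (150/750)×49.3 = 25.2067%
Post-stratified estimate weights by population shares:
  0.49×23.2 + 0.1×15.8 + 0.2×18 + 0.21×49.3 = 26.901%

26.9%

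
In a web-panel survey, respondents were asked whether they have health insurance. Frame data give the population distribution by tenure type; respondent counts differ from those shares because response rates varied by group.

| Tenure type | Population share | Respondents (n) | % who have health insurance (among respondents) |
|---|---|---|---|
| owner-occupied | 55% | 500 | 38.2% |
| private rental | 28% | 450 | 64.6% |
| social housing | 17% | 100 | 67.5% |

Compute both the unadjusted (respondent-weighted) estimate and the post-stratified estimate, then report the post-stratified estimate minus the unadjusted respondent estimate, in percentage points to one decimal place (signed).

-1.7 percentage points

Unadjusted (pooled respondent) estimate weights by respondent counts:
  (500/1050)×38.2 + (450/1050)×64.6 + (100/1050)×67.5 = 52.3048%
Post-stratifying to population shares instead:
  0.55×38.2 + 0.28×64.6 + 0.17×67.5 = 50.573%
Difference = 50.573 − 52.3048 = -1.7318 pp.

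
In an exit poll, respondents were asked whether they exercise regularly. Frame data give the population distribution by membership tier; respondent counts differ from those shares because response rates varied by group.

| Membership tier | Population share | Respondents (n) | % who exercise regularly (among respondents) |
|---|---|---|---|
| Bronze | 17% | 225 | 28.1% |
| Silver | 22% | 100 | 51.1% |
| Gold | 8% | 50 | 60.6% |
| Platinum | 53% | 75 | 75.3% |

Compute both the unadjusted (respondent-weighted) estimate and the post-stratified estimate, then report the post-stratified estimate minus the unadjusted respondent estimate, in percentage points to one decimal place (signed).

Unadjusted (pooled respondent) estimate weights by respondent counts:
  (225/450)×28.1 + (100/450)×51.1 + (50/450)×60.6 + (75/450)×75.3 = 44.6889%
Post-stratifying to population shares instead:
  0.17×28.1 + 0.22×51.1 + 0.08×60.6 + 0.53×75.3 = 60.776%
Difference = 60.776 − 44.6889 = 16.0871 pp.

+16.1 percentage points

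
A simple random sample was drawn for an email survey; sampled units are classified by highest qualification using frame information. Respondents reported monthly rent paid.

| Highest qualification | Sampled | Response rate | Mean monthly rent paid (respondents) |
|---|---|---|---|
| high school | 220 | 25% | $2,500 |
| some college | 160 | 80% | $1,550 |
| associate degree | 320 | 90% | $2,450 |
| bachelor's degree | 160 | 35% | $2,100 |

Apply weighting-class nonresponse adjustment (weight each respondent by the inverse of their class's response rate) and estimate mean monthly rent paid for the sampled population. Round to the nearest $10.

$2,230

Inverse-response-rate weighting restores each class to its sampled count, so class totals weight by n_sampled:
  high school: 220 × 2500 = 550,000
  some college: 160 × 1550 = 248,000
  associate degree: 320 × 2450 = 784,000
  bachelor's degree: 160 × 2100 = 336,000
Adjusted estimate = 1,918,000 / 860 = 2230.23 → $2,230.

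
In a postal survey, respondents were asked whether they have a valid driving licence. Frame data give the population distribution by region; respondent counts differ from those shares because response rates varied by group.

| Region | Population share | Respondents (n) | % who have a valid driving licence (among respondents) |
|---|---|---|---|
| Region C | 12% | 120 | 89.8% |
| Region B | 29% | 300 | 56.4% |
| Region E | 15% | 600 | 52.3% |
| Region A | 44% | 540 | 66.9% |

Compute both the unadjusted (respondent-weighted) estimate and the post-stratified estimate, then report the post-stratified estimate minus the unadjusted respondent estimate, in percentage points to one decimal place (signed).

Unadjusted (pooled respondent) estimate weights by respondent counts:
  (120/1560)×89.8 + (300/1560)×56.4 + (600/1560)×52.3 + (540/1560)×66.9 = 61.0269%
Post-stratified estimate weights by population shares:
  0.12×89.8 + 0.29×56.4 + 0.15×52.3 + 0.44×66.9 = 64.413%
Difference = 64.413 − 61.0269 = 3.3861 pp.

+3.4 percentage points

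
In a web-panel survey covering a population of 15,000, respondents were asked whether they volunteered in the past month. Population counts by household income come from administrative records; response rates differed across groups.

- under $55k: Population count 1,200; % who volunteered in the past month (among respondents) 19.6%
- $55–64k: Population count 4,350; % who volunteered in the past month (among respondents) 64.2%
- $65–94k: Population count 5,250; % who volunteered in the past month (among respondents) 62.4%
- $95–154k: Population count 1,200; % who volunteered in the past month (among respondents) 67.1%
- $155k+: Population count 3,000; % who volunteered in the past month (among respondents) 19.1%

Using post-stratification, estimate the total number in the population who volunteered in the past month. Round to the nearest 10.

Apply each group's respondent rate to its population count:
  under $55k: 1,200 × 19.6% = 235.2
  $55–64k: 4,350 × 64.2% = 2792.7
  $65–94k: 5,250 × 62.4% = 3276
  $95–154k: 1,200 × 67.1% = 805.2
  $155k+: 3,000 × 19.1% = 573
Estimated total = 7682.1 → 7,680.

7,680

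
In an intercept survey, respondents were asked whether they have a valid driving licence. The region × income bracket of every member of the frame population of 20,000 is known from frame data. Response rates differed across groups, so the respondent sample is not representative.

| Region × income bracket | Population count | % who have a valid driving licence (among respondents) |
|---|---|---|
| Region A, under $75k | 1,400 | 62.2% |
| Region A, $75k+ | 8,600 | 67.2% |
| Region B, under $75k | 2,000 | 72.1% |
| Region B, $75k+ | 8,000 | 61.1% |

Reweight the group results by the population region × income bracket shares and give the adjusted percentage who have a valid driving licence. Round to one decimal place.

64.9%

Weight each group's respondent value by its population share:
  Region A, under $75k: (1,400/20,000) × 62.2 = 4.354
  Region A, $75k+: (8,600/20,000) × 67.2 = 28.896
  Region B, under $75k: (2,000/20,000) × 72.1 = 7.21
  Region B, $75k+: (8,000/20,000) × 61.1 = 24.44
Post-stratified estimate = 64.9 → 64.9%.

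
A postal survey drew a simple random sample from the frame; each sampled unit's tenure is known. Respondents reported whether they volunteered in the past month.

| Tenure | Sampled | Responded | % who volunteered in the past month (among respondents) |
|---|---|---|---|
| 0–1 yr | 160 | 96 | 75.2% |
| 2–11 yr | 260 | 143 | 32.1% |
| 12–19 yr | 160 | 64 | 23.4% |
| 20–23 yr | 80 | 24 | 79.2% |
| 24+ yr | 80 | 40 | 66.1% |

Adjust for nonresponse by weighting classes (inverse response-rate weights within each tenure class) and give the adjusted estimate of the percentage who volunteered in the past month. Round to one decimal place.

Class response rates: 0–1 yr 96/160 = 60%, 2–11 yr 143/260 = 55%, 12–19 yr 64/160 = 40%, 20–23 yr 24/80 = 30%, 24+ yr 40/80 = 50%.
Each respondent's weight = sampled/responded in their class; summing within a class gives n_sampled, so:
  0–1 yr: 160 × 75.2 = 12,032
  2–11 yr: 260 × 32.1 = 8346
  12–19 yr: 160 × 23.4 = 3744
  20–23 yr: 80 × 79.2 = 6336
  24+ yr: 80 × 66.1 = 5288
Adjusted estimate = 35,746 / 740 = 48.3054 → 48.3%.

48.3%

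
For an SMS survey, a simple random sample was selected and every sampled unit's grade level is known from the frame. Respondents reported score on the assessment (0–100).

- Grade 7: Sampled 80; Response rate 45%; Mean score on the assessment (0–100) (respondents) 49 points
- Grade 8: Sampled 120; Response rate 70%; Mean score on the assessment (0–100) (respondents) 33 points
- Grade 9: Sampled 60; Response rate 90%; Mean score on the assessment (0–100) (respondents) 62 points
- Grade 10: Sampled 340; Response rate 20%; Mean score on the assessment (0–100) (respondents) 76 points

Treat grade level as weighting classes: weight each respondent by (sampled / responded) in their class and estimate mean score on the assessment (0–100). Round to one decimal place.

62.4

With weight = n_sampled/n_responded per class, the weighted class total is n_sampled:
  Grade 7: 80 × 49 = 3920
  Grade 8: 120 × 33 = 3960
  Grade 9: 60 × 62 = 3720
  Grade 10: 340 × 76 = 25,840
Adjusted estimate = 37,440 / 600 = 62.4 → 62.4.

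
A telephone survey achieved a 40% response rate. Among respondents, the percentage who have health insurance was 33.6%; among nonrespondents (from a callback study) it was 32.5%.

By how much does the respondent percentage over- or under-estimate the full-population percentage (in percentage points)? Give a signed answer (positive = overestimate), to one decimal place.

+0.7 percentage points

Nonresponse fraction = 1 − 0.4 = 0.6.
Bias = (nonresponse fraction) × (respondent percentage − nonrespondent percentage)
     = 0.6 × (33.6 − 32.5) = 0.6 × 1.1 = 0.66.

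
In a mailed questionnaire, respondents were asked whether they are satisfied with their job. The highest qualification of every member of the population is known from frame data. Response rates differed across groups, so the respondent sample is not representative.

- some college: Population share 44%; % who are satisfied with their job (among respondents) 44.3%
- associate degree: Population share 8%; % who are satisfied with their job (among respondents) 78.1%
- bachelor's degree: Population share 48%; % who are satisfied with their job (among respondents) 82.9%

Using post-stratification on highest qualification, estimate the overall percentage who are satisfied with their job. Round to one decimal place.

Post-stratification weights by population share, not respondent share:
  some college: 0.44 × 44.3 = 19.492
  associate degree: 0.08 × 78.1 = 6.248
  bachelor's degree: 0.48 × 82.9 = 39.792
Post-stratified estimate = 65.532 → 65.5%.

65.5%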